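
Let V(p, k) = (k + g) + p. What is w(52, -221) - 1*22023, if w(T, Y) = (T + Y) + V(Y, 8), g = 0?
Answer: -22405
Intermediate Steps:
V(p, k) = k + p (V(p, k) = (k + 0) + p = k + p)
w(T, Y) = 8 + T + 2*Y (w(T, Y) = (T + Y) + (8 + Y) = 8 + T + 2*Y)
w(52, -221) - 1*22023 = (8 + 52 + 2*(-221)) - 1*22023 = (8 + 52 - 442) - 22023 = -382 - 22023 = -22405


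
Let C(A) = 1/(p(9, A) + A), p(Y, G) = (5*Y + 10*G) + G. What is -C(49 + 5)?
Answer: -1/693 ≈ -0.0014430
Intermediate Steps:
p(Y, G) = 5*Y + 11*G
C(A) = 1/(45 + 12*A) (C(A) = 1/((5*9 + 11*A) + A) = 1/((45 + 11*A) + A) = 1/(45 + 12*A))
-C(49 + 5) = -1/(3*(15 + 4*(49 + 5))) = -1/(3*(15 + 4*54)) = -1/(3*(15 + 216)) = -1/(3*231) = -1*1/693 = -1/693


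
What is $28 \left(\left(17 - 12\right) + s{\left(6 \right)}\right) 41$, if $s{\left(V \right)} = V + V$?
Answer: $19516$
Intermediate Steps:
$s{\left(V \right)} = 2 V$
$28 \left(\left(17 - 12\right) + s{\left(6 \right)}\right) 41 = 28 \left(\left(17 - 12\right) + 2 \cdot 6\right) 41 = 28 \left(5 + 12\right) 41 = 28 \cdot 17 \cdot 41 = 476 \cdot 41 = 19516$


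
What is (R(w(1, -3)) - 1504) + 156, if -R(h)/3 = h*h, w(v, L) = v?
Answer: -1351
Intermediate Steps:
R(h) = -3*h**2 (R(h) = -3*h*h = -3*h**2)
(R(w(1, -3)) - 1504) + 156 = (-3*1**2 - 1504) + 156 = (-3*1 - 1504) + 156 = (-3 - 1504) + 156 = -1507 + 156 = -1351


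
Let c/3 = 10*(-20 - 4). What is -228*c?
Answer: 164160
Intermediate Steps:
c = -720 (c = 3*(10*(-20 - 4)) = 3*(10*(-24)) = 3*(-240) = -720)
-228*c = -228*(-720) = 164160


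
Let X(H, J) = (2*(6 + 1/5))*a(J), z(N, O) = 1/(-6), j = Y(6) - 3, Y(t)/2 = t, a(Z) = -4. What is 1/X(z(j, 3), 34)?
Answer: -5/248 ≈ -0.020161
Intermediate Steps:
Y(t) = 2*t
j = 9 (j = 2*6 - 3 = 12 - 3 = 9)
z(N, O) = -⅙
X(H, J) = -248/5 (X(H, J) = (2*(6 + 1/5))*(-4) = (2*(6 + 1*(⅕)))*(-4) = (2*(6 + ⅕))*(-4) = (2*(31/5))*(-4) = (62/5)*(-4) = -248/5)
1/X(z(j, 3), 34) = 1/(-248/5) = -5/248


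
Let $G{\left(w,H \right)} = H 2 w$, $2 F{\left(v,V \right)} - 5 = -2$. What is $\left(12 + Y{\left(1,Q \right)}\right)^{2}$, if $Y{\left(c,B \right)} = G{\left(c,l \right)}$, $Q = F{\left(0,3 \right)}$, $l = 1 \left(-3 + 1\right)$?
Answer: $64$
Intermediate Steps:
$l = -2$ ($l = 1 \left(-2\right) = -2$)
$F{\left(v,V \right)} = \frac{3}{2}$ ($F{\left(v,V \right)} = \frac{5}{2} + \frac{1}{2} \left(-2\right) = \frac{5}{2} - 1 = \frac{3}{2}$)
$Q = \frac{3}{2} \approx 1.5$
$G{\left(w,H \right)} = 2 H w$
$Y{\left(c,B \right)} = - 4 c$ ($Y{\left(c,B \right)} = 2 \left(-2\right) c = - 4 c$)
$\left(12 + Y{\left(1,Q \right)}\right)^{2} = \left(12 - 4\right)^{2} = 8^{2} = 64$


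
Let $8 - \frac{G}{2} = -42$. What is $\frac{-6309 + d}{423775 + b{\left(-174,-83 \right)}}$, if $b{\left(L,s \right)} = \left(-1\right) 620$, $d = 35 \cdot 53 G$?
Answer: $\frac{179191}{423155} \approx 0.42346$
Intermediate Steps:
$G = 100$ ($G = 16 - -84 = 16 + 84 = 100$)
$d = 185500$ ($d = 35 \cdot 53 \cdot 100 = 1855 \cdot 100 = 185500$)
$b{\left(L,s \right)} = -620$
$\frac{-6309 + d}{423775 + b{\left(-174,-83 \right)}} = \frac{-6309 + 185500}{423775 - 620} = \frac{179191}{423155}$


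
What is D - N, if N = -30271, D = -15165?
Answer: 15106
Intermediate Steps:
D - N = -15165 - 1*(-30271) = -15165 + 30271 = 15106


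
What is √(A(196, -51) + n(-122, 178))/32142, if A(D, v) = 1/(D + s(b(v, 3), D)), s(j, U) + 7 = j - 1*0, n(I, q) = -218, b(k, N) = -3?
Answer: I*√7541742/5978412 ≈ 0.00045936*I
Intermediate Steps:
s(j, U) = -7 + j (s(j, U) = -7 + (j - 1*0) = -7 + (j + 0) = -7 + j)
A(D, v) = 1/(-10 + D) (A(D, v) = 1/(D + (-7 - 3)) = 1/(D - 10) = 1/(-10 + D))
√(A(196, -51) + n(-122, 178))/32142 = √(1/(-10 + 196) - 218)/32142 = √(1/186 - 218)*(1/32142) = √(-40547/186)*(1/32142) = (I*√7541742/186)*(1/32142) = I*√7541742/5978412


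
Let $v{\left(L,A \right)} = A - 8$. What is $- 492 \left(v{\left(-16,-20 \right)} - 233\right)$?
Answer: $128412$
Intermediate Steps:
$v{\left(L,A \right)} = -8 + A$
$- 492 \left(v{\left(-16,-20 \right)} - 233\right) = - 492 \left(\left(-8 - 20\right) - 233\right) = - 492 \left(-28 - 233\right) = \left(-492\right) \left(-261\right) = 128412$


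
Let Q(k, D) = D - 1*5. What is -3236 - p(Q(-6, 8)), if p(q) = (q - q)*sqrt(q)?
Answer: -3236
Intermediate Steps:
Q(k, D) = -5 + D (Q(k, D) = D - 5 = -5 + D)
p(q) = 0 (p(q) = 0*sqrt(q) = 0)
-3236 - p(Q(-6, 8)) = -3236 - 1*0 = -3236 + 0 = -3236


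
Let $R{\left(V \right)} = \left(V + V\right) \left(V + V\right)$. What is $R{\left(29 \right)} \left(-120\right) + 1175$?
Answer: $-402505$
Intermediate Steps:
$R{\left(V \right)} = 4 V^{2}$ ($R{\left(V \right)} = 2 V 2 V = 4 V^{2}$)
$R{\left(29 \right)} \left(-120\right) + 1175 = 4 \cdot 29^{2} \left(-120\right) + 1175 = 4 \cdot 841 \left(-120\right) + 1175 = 3364 \left(-120\right) + 1175 = -403680 + 1175 = -402505$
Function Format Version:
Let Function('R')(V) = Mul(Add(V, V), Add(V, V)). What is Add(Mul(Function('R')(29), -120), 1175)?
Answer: -402505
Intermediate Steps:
Function('R')(V) = Mul(4, Pow(V, 2)) (Function('R')(V) = Mul(Mul(2, V), Mul(2, V)) = Mul(4, Pow(V, 2)))
Add(Mul(Function('R')(29), -120), 1175) = Add(Mul(Mul(4, Pow(29, 2)), -120), 1175) = Add(Mul(Mul(4, 841), -120), 1175) = Add(Mul(3364, -120), 1175) = Add(-403680, 1175) = -402505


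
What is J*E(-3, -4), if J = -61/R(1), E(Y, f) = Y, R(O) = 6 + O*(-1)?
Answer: 183/5 ≈ 36.600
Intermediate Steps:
R(O) = 6 - O
J = -61/5 (J = -61/(6 - 1*1) = -61/(6 - 1) = -61/5 ≈ -12.200)
J*E(-3, -4) = -61/5*(-3) = 183/5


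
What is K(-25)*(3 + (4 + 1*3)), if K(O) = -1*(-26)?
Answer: 260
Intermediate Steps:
K(O) = 26
K(-25)*(3 + (4 + 1*3)) = 26*(3 + (4 + 1*3)) = 26*(3 + (4 + 3)) = 26*(3 + 7) = 26*10 = 260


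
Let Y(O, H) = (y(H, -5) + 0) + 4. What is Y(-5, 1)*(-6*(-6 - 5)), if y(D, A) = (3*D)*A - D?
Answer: -792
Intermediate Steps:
y(D, A) = -D + 3*A*D (y(D, A) = 3*A*D - D = -D + 3*A*D)
Y(O, H) = 4 - 16*H (Y(O, H) = (H*(-1 + 3*(-5)) + 0) + 4 = (H*(-1 - 15) + 0) + 4 = (H*(-16) + 0) + 4 = (-16*H + 0) + 4 = -16*H + 4 = 4 - 16*H)
Y(-5, 1)*(-6*(-6 - 5)) = (4 - 16*1)*(-6*(-6 - 5)) = (4 - 16)*(-6*(-11)) = -12*66 = -792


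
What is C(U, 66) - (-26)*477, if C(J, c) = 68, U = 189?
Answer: 12470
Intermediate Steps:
C(U, 66) - (-26)*477 = 68 - (-26)*477 = 68 - 1*(-12402) = 68 + 12402 = 12470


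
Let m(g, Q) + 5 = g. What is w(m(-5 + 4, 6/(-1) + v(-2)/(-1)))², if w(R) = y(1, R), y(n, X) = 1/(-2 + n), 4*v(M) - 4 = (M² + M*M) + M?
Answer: 1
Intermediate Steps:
v(M) = 1 + M²/2 + M/4 (v(M) = 1 + ((M² + M*M) + M)/4 = 1 + ((M² + M²) + M)/4 = 1 + (2*M² + M)/4 = 1 + (M + 2*M²)/4 = 1 + (M²/2 + M/4) = 1 + M²/2 + M/4)
m(g, Q) = -5 + g
w(R) = -1 (w(R) = 1/(-2 + 1) = 1/(-1) = -1)
w(m(-5 + 4, 6/(-1) + v(-2)/(-1)))² = (-1)² = 1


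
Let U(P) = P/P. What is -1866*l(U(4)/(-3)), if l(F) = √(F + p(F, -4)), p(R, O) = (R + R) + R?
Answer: -1244*I*√3 ≈ -2154.7*I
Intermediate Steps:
p(R, O) = 3*R (p(R, O) = 2*R + R = 3*R)
U(P) = 1
l(F) = 2*√F (l(F) = √(F + 3*F) = √(4*F) = 2*√F)
-1866*l(U(4)/(-3)) = -3732*√(1/(-3)) = -3732*√(1*(-⅓)) = -3732*√(-⅓) = -3732*I*√3/3 = -1244*I*√3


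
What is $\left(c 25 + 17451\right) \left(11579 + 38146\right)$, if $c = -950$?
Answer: $-313217775$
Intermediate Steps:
$\left(c 25 + 17451\right) \left(11579 + 38146\right) = \left(\left(-950\right) 25 + 17451\right) \left(11579 + 38146\right) = \left(-23750 + 17451\right) 49725 = \left(-6299\right) 49725 = -313217775$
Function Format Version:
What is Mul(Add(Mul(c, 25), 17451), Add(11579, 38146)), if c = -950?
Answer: -313217775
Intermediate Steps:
Mul(Add(Mul(c, 25), 17451), Add(11579, 38146)) = Mul(Add(Mul(-950, 25), 17451), Add(11579, 38146)) = Mul(Add(-23750, 17451), 49725) = Mul(-6299, 49725) = -313217775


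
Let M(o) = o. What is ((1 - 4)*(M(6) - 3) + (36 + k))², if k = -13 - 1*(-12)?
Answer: 676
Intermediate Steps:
k = -1 (k = -13 + 12 = -1)
((1 - 4)*(M(6) - 3) + (36 + k))² = ((1 - 4)*(6 - 3) + (36 - 1))² = (-3*3 + 35)² = (-9 + 35)² = 26² = 676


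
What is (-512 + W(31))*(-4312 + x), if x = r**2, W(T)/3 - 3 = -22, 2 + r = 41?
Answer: 1588079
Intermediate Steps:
r = 39 (r = -2 + 41 = 39)
W(T) = -57 (W(T) = 9 + 3*(-22) = 9 - 66 = -57)
x = 1521 (x = 39**2 = 1521)
(-512 + W(31))*(-4312 + x) = (-512 - 57)*(-4312 + 1521) = -569*(-2791) = 1588079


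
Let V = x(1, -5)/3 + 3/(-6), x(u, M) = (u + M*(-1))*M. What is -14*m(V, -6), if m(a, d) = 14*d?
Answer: 1176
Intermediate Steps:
x(u, M) = M*(u - M) (x(u, M) = (u - M)*M = M*(u - M))
V = -21/2 (V = -5*(1 - 1*(-5))/3 + 3/(-6) = -5*(1 + 5)*(⅓) + 3*(-⅙) = -5*6*(⅓) - ½ = -30*⅓ - ½ = -10 - ½ = -21/2 ≈ -10.500)
-14*m(V, -6) = -196*(-6) = -14*(-84) = 1176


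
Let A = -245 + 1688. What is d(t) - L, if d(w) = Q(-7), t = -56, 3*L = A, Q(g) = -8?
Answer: -489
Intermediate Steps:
A = 1443
L = 481 (L = (1/3)*1443 = 481)
d(w) = -8
d(t) - L = -8 - 1*481 = -8 - 481 = -489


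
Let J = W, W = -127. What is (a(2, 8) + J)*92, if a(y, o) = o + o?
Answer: -10212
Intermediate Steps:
a(y, o) = 2*o
J = -127
(a(2, 8) + J)*92 = (2*8 - 127)*92 = (16 - 127)*92 = -111*92 = -10212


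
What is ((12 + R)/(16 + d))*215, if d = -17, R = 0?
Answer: -2580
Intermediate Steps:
((12 + R)/(16 + d))*215 = ((12 + 0)/(16 - 17))*215 = (12/(-1))*215 = (12*(-1))*215 = -12*215 = -2580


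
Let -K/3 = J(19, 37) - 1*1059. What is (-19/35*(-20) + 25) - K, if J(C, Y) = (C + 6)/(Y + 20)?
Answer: -417597/133 ≈ -3139.8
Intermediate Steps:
J(C, Y) = (6 + C)/(20 + Y)
K = 60338/19 (K = -3*((6 + 19)/(20 + 37) - 1*1059) = -3*(25/57 - 1059) = -3*(-60338/57) = 60338/19 ≈ 3175.7)
(-19/35*(-20) + 25) - K = (-19/35*(-20) + 25) - 1*60338/19 = (-19*1/35*(-20) + 25) - 60338/19 = (-19/35*(-20) + 25) - 60338/19 = (76/7 + 25) - 60338/19 = 251/7 - 60338/19 = -417597/133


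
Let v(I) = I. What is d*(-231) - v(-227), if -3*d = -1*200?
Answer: -15173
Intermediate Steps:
d = 200/3 (d = -(-1)*200/3 = -⅓*(-200) = 200/3 ≈ 66.667)
d*(-231) - v(-227) = (200/3)*(-231) - 1*(-227) = -15400 + 227 = -15173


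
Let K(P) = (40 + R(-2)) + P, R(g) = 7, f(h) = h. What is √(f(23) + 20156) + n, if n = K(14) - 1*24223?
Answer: -24162 + √20179 ≈ -24020.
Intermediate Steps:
K(P) = 47 + P (K(P) = (40 + 7) + P = 47 + P)
n = -24162 (n = (47 + 14) - 1*24223 = 61 - 24223 = -24162)
√(f(23) + 20156) + n = √(23 + 20156) - 24162 = √20179 - 24162 = -24162 + √20179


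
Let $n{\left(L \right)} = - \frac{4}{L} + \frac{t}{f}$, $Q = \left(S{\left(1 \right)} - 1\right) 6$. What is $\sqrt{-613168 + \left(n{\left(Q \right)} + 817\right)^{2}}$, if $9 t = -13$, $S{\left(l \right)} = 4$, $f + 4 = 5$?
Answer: $\frac{2 \sqrt{116101}}{3} \approx 227.16$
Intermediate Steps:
$f = 1$ ($f = -4 + 5 = 1$)
$t = - \frac{13}{9}$ ($t = \frac{1}{9} \left(-13\right) = - \frac{13}{9} \approx -1.4444$)
$Q = 18$ ($Q = \left(4 - 1\right) 6 = 3 \cdot 6 = 18$)
$n{\left(L \right)} = - \frac{13}{9} - \frac{4}{L}$ ($n{\left(L \right)} = - \frac{4}{L} - \frac{13}{9 \cdot 1} = - \frac{4}{L} - \frac{13}{9} = - \frac{13}{9} - \frac{4}{L}$)
$\sqrt{-613168 + \left(n{\left(Q \right)} + 817\right)^{2}} = \sqrt{-613168 + \left(\left(- \frac{13}{9} - \frac{4}{18}\right) + 817\right)^{2}} = \sqrt{-613168 + \left(\left(- \frac{13}{9} - \frac{2}{9}\right) + 817\right)^{2}} = \sqrt{-613168 + \left(- \frac{5}{3} + 817\right)^{2}} = \sqrt{-613168 + \left(\frac{2446}{3}\right)^{2}} = \sqrt{-613168 + \frac{5982916}{9}} = \sqrt{\frac{464404}{9}} = \frac{2 \sqrt{116101}}{3}$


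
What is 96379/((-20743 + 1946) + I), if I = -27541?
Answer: -96379/46338 ≈ -2.0799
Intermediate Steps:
96379/((-20743 + 1946) + I) = 96379/((-20743 + 1946) - 27541) = 96379/(-18797 - 27541) = 96379/(-46338) = 96379*(-1/46338) = -96379/46338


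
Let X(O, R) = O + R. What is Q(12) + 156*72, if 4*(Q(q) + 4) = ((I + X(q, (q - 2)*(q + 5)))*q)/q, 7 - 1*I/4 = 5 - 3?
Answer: 22557/2 ≈ 11279.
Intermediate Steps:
I = 20 (I = 28 - 4*(5 - 3) = 28 - 4*2 = 28 - 8 = 20)
Q(q) = 1 + q/4 + (-2 + q)*(5 + q)/4 (Q(q) = -4 + (((20 + (q + (q - 2)*(q + 5)))*q)/q)/4 = -4 + (((20 + (q + (-2 + q)*(5 + q)))*q)/q)/4 = -4 + (((20 + q + (-2 + q)*(5 + q))*q)/q)/4 = -4 + ((q*(20 + q + (-2 + q)*(5 + q)))/q)/4 = -4 + (20 + q + (-2 + q)*(5 + q))/4 = -4 + (5 + q/4 + (-2 + q)*(5 + q)/4) = 1 + q/4 + (-2 + q)*(5 + q)/4)
Q(12) + 156*72 = (-3/2 + 12 + (¼)*12²) + 156*72 = (-3/2 + 12 + (¼)*144) + 11232 = (-3/2 + 12 + 36) + 11232 = 93/2 + 11232 = 22557/2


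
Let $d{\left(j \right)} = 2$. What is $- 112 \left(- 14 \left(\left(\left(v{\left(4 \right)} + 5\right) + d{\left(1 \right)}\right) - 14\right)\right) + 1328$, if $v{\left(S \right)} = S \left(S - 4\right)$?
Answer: $-9648$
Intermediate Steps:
$v{\left(S \right)} = S \left(-4 + S\right)$
$- 112 \left(- 14 \left(\left(\left(v{\left(4 \right)} + 5\right) + d{\left(1 \right)}\right) - 14\right)\right) + 1328 = - 112 \left(- 14 \left(\left(\left(4 \left(-4 + 4\right) + 5\right) + 2\right) - 14\right)\right) + 1328 = - 112 \left(- 14 \left(\left(\left(4 \cdot 0 + 5\right) + 2\right) - 14\right)\right) + 1328 = - 112 \left(- 14 \left(\left(\left(0 + 5\right) + 2\right) - 14\right)\right) + 1328 = - 112 \left(- 14 \left(\left(5 + 2\right) - 14\right)\right) + 1328 = - 112 \left(- 14 \left(7 - 14\right)\right) + 1328 = - 112 \left(\left(-14\right) \left(-7\right)\right) + 1328 = \left(-112\right) 98 + 1328 = -10976 + 1328 = -9648$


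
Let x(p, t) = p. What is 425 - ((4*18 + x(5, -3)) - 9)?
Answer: 357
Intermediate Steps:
425 - ((4*18 + x(5, -3)) - 9) = 425 - ((4*18 + 5) - 9) = 425 - ((72 + 5) - 9) = 425 - (77 - 9) = 425 - 1*68 = 425 - 68 = 357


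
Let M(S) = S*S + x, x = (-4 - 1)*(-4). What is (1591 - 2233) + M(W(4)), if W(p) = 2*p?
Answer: -558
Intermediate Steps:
x = 20 (x = -5*(-4) = 20)
M(S) = 20 + S**2 (M(S) = S*S + 20 = S**2 + 20 = 20 + S**2)
(1591 - 2233) + M(W(4)) = (1591 - 2233) + (20 + (2*4)**2) = -642 + (20 + 8**2) = -642 + (20 + 64) = -642 + 84 = -558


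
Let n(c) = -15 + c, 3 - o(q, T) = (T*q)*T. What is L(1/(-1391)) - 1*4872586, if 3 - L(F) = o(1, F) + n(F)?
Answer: -9427845047659/1934881 ≈ -4.8726e+6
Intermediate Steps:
o(q, T) = 3 - q*T² (o(q, T) = 3 - T*q*T = 3 - q*T²)
L(F) = 15 + F² - F (L(F) = 3 - ((3 - 1*1*F²) + (-15 + F)) = 3 - ((3 - F²) + (-15 + F)) = 3 - (-12 + F - F²) = 3 + (12 + F² - F) = 15 + F² - F)
L(1/(-1391)) - 1*4872586 = (15 + (1/(-1391))² - 1/(-1391)) - 1*4872586 = (15 + (-1/1391)² - 1*(-1/1391)) - 4872586 = (15 + 1/1934881 + 1/1391) - 4872586 = 29024607/1934881 - 4872586 = -9427845047659/1934881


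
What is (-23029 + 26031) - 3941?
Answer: -939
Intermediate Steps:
(-23029 + 26031) - 3941 = 3002 - 3941 = -939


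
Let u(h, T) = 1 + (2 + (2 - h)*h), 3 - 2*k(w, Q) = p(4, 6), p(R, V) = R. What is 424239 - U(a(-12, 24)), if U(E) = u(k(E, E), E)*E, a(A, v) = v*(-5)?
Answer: 424449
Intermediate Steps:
k(w, Q) = -½ (k(w, Q) = 3/2 - ½*4 = 3/2 - 2 = -½)
u(h, T) = 3 + h*(2 - h) (u(h, T) = 1 + (2 + h*(2 - h)) = 3 + h*(2 - h))
a(A, v) = -5*v
U(E) = 7*E/4 (U(E) = (3 - (-½)² + 2*(-½))*E = (3 - 1*¼ - 1)*E = (3 - ¼ - 1)*E = 7*E/4)
424239 - U(a(-12, 24)) = 424239 - 7*(-5*24)/4 = 424239 - 7*(-120)/4 = 424239 - 1*(-210) = 424239 + 210 = 424449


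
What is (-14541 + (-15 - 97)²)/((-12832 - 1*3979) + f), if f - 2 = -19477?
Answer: 1997/36286 ≈ 0.055035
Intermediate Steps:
f = -19475 (f = 2 - 19477 = -19475)
(-14541 + (-15 - 97)²)/((-12832 - 1*3979) + f) = (-14541 + (-15 - 97)²)/((-12832 - 1*3979) - 19475) = (-14541 + (-112)²)/((-12832 - 3979) - 19475) = (-14541 + 12544)/(-16811 - 19475) = -1997/(-36286) = -1997*(-1/36286) = 1997/36286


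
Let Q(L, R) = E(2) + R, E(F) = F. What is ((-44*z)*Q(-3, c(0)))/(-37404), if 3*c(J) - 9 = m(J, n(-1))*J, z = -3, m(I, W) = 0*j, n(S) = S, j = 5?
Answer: -55/3117 ≈ -0.017645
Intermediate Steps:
m(I, W) = 0 (m(I, W) = 0*5 = 0)
c(J) = 3 (c(J) = 3 + (0*J)/3 = 3 + (⅓)*0 = 3 + 0 = 3)
Q(L, R) = 2 + R
((-44*z)*Q(-3, c(0)))/(-37404) = ((-44*(-3))*(2 + 3))/(-37404) = (132*5)*(-1/37404) = 660*(-1/37404) = -55/3117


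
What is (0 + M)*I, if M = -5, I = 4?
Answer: -20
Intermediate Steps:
(0 + M)*I = (0 - 5)*4 = -5*4 = -20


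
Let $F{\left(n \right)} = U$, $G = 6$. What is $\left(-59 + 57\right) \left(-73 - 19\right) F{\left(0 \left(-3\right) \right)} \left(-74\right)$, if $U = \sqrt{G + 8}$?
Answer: $- 13616 \sqrt{14} \approx -50946.0$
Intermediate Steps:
$U = \sqrt{14}$ ($U = \sqrt{6 + 8} = \sqrt{14} \approx 3.7417$)
$F{\left(n \right)} = \sqrt{14}$
$\left(-59 + 57\right) \left(-73 - 19\right) F{\left(0 \left(-3\right) \right)} \left(-74\right) = \left(-59 + 57\right) \left(-73 - 19\right) \sqrt{14} \left(-74\right) = \left(-2\right) \left(-92\right) \sqrt{14} \left(-74\right) = 184 \sqrt{14} \left(-74\right) = - 13616 \sqrt{14}$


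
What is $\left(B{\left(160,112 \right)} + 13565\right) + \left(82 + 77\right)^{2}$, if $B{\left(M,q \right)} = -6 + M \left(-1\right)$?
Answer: $38680$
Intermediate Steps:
$B{\left(M,q \right)} = -6 - M$
$\left(B{\left(160,112 \right)} + 13565\right) + \left(82 + 77\right)^{2} = \left(\left(-6 - 160\right) + 13565\right) + \left(82 + 77\right)^{2} = \left(\left(-6 - 160\right) + 13565\right) + 159^{2} = \left(-166 + 13565\right) + 25281 = 13399 + 25281 = 38680$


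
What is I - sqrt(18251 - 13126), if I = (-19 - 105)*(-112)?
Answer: 13888 - 5*sqrt(205) ≈ 13816.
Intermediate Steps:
I = 13888 (I = -124*(-112) = 13888)
I - sqrt(18251 - 13126) = 13888 - sqrt(18251 - 13126) = 13888 - sqrt(5125) = 13888 - 5*sqrt(205)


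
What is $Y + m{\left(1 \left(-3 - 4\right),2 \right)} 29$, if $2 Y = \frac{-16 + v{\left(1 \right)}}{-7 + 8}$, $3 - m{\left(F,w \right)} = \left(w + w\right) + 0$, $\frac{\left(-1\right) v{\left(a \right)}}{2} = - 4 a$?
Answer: $-33$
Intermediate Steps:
$v{\left(a \right)} = 8 a$ ($v{\left(a \right)} = - 2 \left(- 4 a\right) = 8 a$)
$m{\left(F,w \right)} = 3 - 2 w$ ($m{\left(F,w \right)} = 3 - \left(\left(w + w\right) + 0\right) = 3 - \left(2 w + 0\right) = 3 - 2 w$)
$Y = -4$ ($Y = \frac{\left(-16 + 8 \cdot 1\right) \frac{1}{-7 + 8}}{2} = \frac{\left(-16 + 8\right) 1^{-1}}{2} = \frac{\left(-8\right) 1}{2} = \frac{1}{2} \left(-8\right) = -4$)
$Y + m{\left(1 \left(-3 - 4\right),2 \right)} 29 = -4 + \left(3 - 4\right) 29 = -4 - 29 = -33$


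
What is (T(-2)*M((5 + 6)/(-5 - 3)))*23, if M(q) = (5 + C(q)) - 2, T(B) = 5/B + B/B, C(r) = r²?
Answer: -21597/128 ≈ -168.73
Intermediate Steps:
T(B) = 1 + 5/B (T(B) = 5/B + 1 = 1 + 5/B)
M(q) = 3 + q² (M(q) = (5 + q²) - 2 = 3 + q²)
(T(-2)*M((5 + 6)/(-5 - 3)))*23 = (((5 - 2)/(-2))*(3 + ((5 + 6)/(-5 - 3))²))*23 = ((-½*3)*(3 + (11/(-8))²))*23 = -3*(3 + (11*(-⅛))²)/2*23 = -3*(3 + (-11/8)²)/2*23 = -3*(3 + 121/64)/2*23 = -3/2*313/64*23 = -939/128*23 = -21597/128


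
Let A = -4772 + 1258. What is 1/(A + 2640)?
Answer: -1/874 ≈ -0.0011442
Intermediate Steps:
A = -3514
1/(A + 2640) = 1/(-3514 + 2640) = 1/(-874) = -1/874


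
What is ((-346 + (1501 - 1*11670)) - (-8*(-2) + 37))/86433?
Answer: -10568/86433 ≈ -0.12227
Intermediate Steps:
((-346 + (1501 - 1*11670)) - (-8*(-2) + 37))/86433 = ((-346 + (1501 - 11670)) - (16 + 37))*(1/86433) = ((-346 - 10169) - 1*53)*(1/86433) = (-10515 - 53)*(1/86433) = -10568*1/86433 = -10568/86433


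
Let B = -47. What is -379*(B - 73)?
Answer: 45480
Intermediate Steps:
-379*(B - 73) = -379*(-47 - 73) = -379*(-120) = 45480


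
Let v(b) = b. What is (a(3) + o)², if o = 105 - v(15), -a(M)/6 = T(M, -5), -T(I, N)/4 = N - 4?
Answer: 15876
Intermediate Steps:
T(I, N) = 16 - 4*N (T(I, N) = -4*(N - 4) = -4*(-4 + N) = 16 - 4*N)
a(M) = -216 (a(M) = -6*(16 - 4*(-5)) = -6*(16 + 20) = -6*36 = -216)
o = 90 (o = 105 - 1*15 = 105 - 15 = 90)
(a(3) + o)² = (-216 + 90)² = (-126)² = 15876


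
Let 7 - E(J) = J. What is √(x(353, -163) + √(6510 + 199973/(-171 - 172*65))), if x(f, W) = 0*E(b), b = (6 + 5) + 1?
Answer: 11351^(¾)*73695037^(¼)/11351 ≈ 8.9764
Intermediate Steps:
b = 12 (b = 11 + 1 = 12)
E(J) = 7 - J
x(f, W) = 0 (x(f, W) = 0*(7 - 1*12) = 0*(7 - 12) = 0*(-5) = 0)
√(x(353, -163) + √(6510 + 199973/(-171 - 172*65))) = √(0 + √(6510 + 199973/(-171 - 172*65))) = √(0 + √(6510 + 199973/(-171 - 11180))) = √(0 + √(6510 + 199973/(-11351))) = √(0 + √(6510 + 199973*(-1/11351))) = √(0 + √(6510 - 199973/11351)) = √(0 + √(73695037/11351)) = √(0 + √836512364987/11351) = √(√836512364987/11351) = 11351^(¾)*73695037^(¼)/11351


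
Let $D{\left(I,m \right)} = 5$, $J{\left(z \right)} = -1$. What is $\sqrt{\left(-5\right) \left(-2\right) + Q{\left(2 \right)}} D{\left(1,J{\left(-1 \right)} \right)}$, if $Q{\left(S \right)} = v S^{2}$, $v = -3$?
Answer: $5 i \sqrt{2} \approx 7.0711 i$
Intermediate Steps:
$Q{\left(S \right)} = - 3 S^{2}$
$\sqrt{\left(-5\right) \left(-2\right) + Q{\left(2 \right)}} D{\left(1,J{\left(-1 \right)} \right)} = \sqrt{\left(-5\right) \left(-2\right) - 3 \cdot 2^{2}} \cdot 5 = \sqrt{10 - 12} \cdot 5 = \sqrt{-2} \cdot 5 = i \sqrt{2} \cdot 5 = 5 i \sqrt{2}$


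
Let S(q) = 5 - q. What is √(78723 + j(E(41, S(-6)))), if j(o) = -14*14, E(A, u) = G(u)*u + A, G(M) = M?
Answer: √78527 ≈ 280.23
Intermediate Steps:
E(A, u) = A + u² (E(A, u) = u*u + A = u² + A = A + u²)
j(o) = -196
√(78723 + j(E(41, S(-6)))) = √(78723 - 196) = √78527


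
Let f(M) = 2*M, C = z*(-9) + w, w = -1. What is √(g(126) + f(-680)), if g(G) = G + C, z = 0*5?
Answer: I*√1235 ≈ 35.143*I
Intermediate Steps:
z = 0
C = -1 (C = 0*(-9) - 1 = 0 - 1 = -1)
g(G) = -1 + G (g(G) = G - 1 = -1 + G)
√(g(126) + f(-680)) = √((-1 + 126) + 2*(-680)) = √(125 - 1360) = √(-1235) = I*√1235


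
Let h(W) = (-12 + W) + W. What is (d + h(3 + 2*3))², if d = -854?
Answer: 719104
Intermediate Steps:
h(W) = -12 + 2*W
(d + h(3 + 2*3))² = (-854 + (-12 + 2*(3 + 2*3)))² = (-854 + (-12 + 2*(3 + 6)))² = (-854 + (-12 + 2*9))² = (-854 + (-12 + 18))² = (-854 + 6)² = (-848)² = 719104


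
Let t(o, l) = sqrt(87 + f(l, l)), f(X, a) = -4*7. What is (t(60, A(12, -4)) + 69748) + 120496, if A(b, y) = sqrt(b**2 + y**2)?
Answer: 190244 + sqrt(59) ≈ 1.9025e+5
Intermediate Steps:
f(X, a) = -28
t(o, l) = sqrt(59) (t(o, l) = sqrt(87 - 28) = sqrt(59))
(t(60, A(12, -4)) + 69748) + 120496 = (sqrt(59) + 69748) + 120496 = (69748 + sqrt(59)) + 120496 = 190244 + sqrt(59)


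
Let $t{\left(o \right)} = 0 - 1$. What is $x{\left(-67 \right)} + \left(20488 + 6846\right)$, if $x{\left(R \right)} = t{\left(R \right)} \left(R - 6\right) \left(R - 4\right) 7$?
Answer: $-8947$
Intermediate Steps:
$t{\left(o \right)} = -1$ ($t{\left(o \right)} = 0 - 1 = -1$)
$x{\left(R \right)} = - 7 \left(-6 + R\right) \left(-4 + R\right)$ ($x{\left(R \right)} = - \left(R - 6\right) \left(R - 4\right) 7 = - \left(-6 + R\right) \left(-4 + R\right) 7 = - 7 \left(-6 + R\right) \left(-4 + R\right)$)
$x{\left(-67 \right)} + \left(20488 + 6846\right) = \left(-168 - 7 \left(-67\right)^{2} + 70 \left(-67\right)\right) + \left(20488 + 6846\right) = \left(-168 - 31423 - 4690\right) + 27334 = -36281 + 27334 = -8947$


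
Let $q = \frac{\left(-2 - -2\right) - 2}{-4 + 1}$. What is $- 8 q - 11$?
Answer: $- \frac{49}{3} \approx -16.333$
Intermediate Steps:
$q = \frac{2}{3}$ ($q = \frac{\left(-2 + 2\right) - 2}{-3} = \left(0 - 2\right) \left(- \frac{1}{3}\right) = \left(-2\right) \left(- \frac{1}{3}\right) = \frac{2}{3} \approx 0.66667$)
$- 8 q - 11 = \left(-8\right) \frac{2}{3} - 11 = - \frac{16}{3} - 11 = - \frac{49}{3}$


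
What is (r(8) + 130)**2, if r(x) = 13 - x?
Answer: 18225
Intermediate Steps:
(r(8) + 130)**2 = ((13 - 1*8) + 130)**2 = ((13 - 8) + 130)**2 = (5 + 130)**2 = 135**2 = 18225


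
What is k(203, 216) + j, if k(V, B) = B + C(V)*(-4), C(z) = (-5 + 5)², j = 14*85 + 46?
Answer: 1452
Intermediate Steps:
j = 1236 (j = 1190 + 46 = 1236)
C(z) = 0 (C(z) = 0² = 0)
k(V, B) = B (k(V, B) = B + 0*(-4) = B + 0 = B)
k(203, 216) + j = 216 + 1236 = 1452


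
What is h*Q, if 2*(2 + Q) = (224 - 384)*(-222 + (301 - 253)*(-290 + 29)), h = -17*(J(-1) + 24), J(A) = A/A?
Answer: -433499150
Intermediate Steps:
J(A) = 1
h = -425 (h = -17*(1 + 24) = -17*25 = -425)
Q = 1019998 (Q = -2 + ((224 - 384)*(-222 + (301 - 253)*(-290 + 29)))/2 = -2 + (-160*(-222 + 48*(-261)))/2 = -2 + (-160*(-222 - 12528))/2 = -2 + (-160*(-12750))/2 = -2 + (½)*2040000 = -2 + 1020000 = 1019998)
h*Q = -425*1019998 = -433499150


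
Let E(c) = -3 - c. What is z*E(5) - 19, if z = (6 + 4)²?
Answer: -819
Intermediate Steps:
z = 100 (z = 10² = 100)
z*E(5) - 19 = 100*(-3 - 1*5) - 19 = 100*(-3 - 5) - 19 = 100*(-8) - 19 = -800 - 19 = -819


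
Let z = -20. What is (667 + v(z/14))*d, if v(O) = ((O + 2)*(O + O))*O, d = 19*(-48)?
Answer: -209377872/343 ≈ -6.1043e+5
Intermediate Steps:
d = -912
v(O) = 2*O²*(2 + O) (v(O) = ((2 + O)*(2*O))*O = (2*O*(2 + O))*O = 2*O²*(2 + O))
(667 + v(z/14))*d = (667 + 2*(-20/14)²*(2 - 20/14))*(-912) = (667 + 2*(-20*1/14)²*(2 - 20*1/14))*(-912) = (667 + 2*(-10/7)²*(2 - 10/7))*(-912) = (667 + 2*(100/49)*(4/7))*(-912) = (667 + 800/343)*(-912) = (229581/343)*(-912) = -209377872/343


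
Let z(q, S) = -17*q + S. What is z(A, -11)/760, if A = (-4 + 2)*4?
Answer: 25/152 ≈ 0.16447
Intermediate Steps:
A = -8 (A = -2*4 = -8)
z(q, S) = S - 17*q
z(A, -11)/760 = (-11 - 17*(-8))/760 = (-11 + 136)*(1/760) = 125*(1/760) = 25/152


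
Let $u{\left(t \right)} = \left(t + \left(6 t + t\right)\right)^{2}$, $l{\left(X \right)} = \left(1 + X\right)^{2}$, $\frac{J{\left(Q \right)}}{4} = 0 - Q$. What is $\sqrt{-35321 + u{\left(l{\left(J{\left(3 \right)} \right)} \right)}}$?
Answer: $\sqrt{901703} \approx 949.58$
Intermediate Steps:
$J{\left(Q \right)} = - 4 Q$ ($J{\left(Q \right)} = 4 \left(0 - Q\right) = 4 \left(- Q\right) = - 4 Q$)
$u{\left(t \right)} = 64 t^{2}$ ($u{\left(t \right)} = \left(t + 7 t\right)^{2} = \left(8 t\right)^{2} = 64 t^{2}$)
$\sqrt{-35321 + u{\left(l{\left(J{\left(3 \right)} \right)} \right)}} = \sqrt{-35321 + 64 \left(\left(1 - 12\right)^{2}\right)^{2}} = \sqrt{-35321 + 64 \left(\left(-11\right)^{2}\right)^{2}} = \sqrt{-35321 + 64 \cdot 121^{2}} = \sqrt{-35321 + 64 \cdot 14641} = \sqrt{-35321 + 937024} = \sqrt{901703}$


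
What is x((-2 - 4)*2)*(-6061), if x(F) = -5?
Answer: 30305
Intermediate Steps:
x((-2 - 4)*2)*(-6061) = -5*(-6061) = 30305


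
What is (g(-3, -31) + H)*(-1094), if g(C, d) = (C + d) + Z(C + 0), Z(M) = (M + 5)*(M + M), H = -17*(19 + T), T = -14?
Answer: 143314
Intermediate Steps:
H = -85 (H = -17*(19 - 14) = -17*5 = -85)
Z(M) = 2*M*(5 + M) (Z(M) = (5 + M)*(2*M) = 2*M*(5 + M))
g(C, d) = C + d + 2*C*(5 + C) (g(C, d) = (C + d) + 2*(C + 0)*(5 + (C + 0)) = (C + d) + 2*C*(5 + C) = C + d + 2*C*(5 + C))
(g(-3, -31) + H)*(-1094) = ((-3 - 31 + 2*(-3)*(5 - 3)) - 85)*(-1094) = ((-3 - 31 + 2*(-3)*2) - 85)*(-1094) = ((-3 - 31 - 12) - 85)*(-1094) = (-46 - 85)*(-1094) = -131*(-1094) = 143314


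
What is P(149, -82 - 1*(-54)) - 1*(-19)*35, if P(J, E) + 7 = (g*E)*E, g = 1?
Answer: 1442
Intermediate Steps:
P(J, E) = -7 + E² (P(J, E) = -7 + (1*E)*E = -7 + E*E = -7 + E²)
P(149, -82 - 1*(-54)) - 1*(-19)*35 = (-7 + (-82 - 1*(-54))²) - 1*(-19)*35 = (-7 + (-82 + 54)²) + 19*35 = (-7 + (-28)²) + 665 = (-7 + 784) + 665 = 777 + 665 = 1442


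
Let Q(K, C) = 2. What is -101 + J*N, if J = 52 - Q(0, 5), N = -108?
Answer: -5501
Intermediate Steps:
J = 50 (J = 52 - 1*2 = 52 - 2 = 50)
-101 + J*N = -101 + 50*(-108) = -101 - 5400 = -5501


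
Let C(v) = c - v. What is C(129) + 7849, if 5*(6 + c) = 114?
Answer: 38684/5 ≈ 7736.8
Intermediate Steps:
c = 84/5 (c = -6 + (⅕)*114 = -6 + 114/5 = 84/5 ≈ 16.800)
C(v) = 84/5 - v
C(129) + 7849 = (84/5 - 1*129) + 7849 = (84/5 - 129) + 7849 = -561/5 + 7849 = 38684/5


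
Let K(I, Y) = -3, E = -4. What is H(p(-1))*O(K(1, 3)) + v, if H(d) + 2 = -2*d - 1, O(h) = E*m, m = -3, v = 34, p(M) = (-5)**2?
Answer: -602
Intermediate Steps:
p(M) = 25
O(h) = 12 (O(h) = -4*(-3) = 12)
H(d) = -3 - 2*d (H(d) = -2 + (-2*d - 1) = -2 + (-1 - 2*d) = -3 - 2*d)
H(p(-1))*O(K(1, 3)) + v = (-3 - 2*25)*12 + 34 = (-3 - 50)*12 + 34 = -53*12 + 34 = -636 + 34 = -602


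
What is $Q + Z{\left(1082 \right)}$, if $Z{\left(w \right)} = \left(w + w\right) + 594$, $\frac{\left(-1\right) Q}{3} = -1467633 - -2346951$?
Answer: $-2635196$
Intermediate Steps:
$Q = -2637954$ ($Q = - 3 \left(-1467633 - -2346951\right) = - 3 \left(-1467633 + 2346951\right) = \left(-3\right) 879318 = -2637954$)
$Z{\left(w \right)} = 594 + 2 w$ ($Z{\left(w \right)} = 2 w + 594 = 594 + 2 w$)
$Q + Z{\left(1082 \right)} = -2637954 + \left(594 + 2 \cdot 1082\right) = -2637954 + \left(594 + 2164\right) = -2637954 + 2758 = -2635196$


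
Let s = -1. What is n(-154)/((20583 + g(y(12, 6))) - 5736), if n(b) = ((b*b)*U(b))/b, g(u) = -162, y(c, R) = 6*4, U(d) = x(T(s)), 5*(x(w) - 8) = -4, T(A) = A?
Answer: -168/2225 ≈ -0.075506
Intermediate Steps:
x(w) = 36/5 (x(w) = 8 + (⅕)*(-4) = 8 - ⅘ = 36/5)
U(d) = 36/5
y(c, R) = 24
n(b) = 36*b/5 (n(b) = ((b*b)*(36/5))/b = (b²*(36/5))/b = (36*b²/5)/b = 36*b/5)
n(-154)/((20583 + g(y(12, 6))) - 5736) = ((36/5)*(-154))/((20583 - 162) - 5736) = -5544/(5*(20421 - 5736)) = -5544/5/14685 = -5544/5*1/14685 = -168/2225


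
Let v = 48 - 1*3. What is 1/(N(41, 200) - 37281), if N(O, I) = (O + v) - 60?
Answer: -1/37255 ≈ -2.6842e-5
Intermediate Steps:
v = 45 (v = 48 - 3 = 45)
N(O, I) = -15 + O (N(O, I) = (O + 45) - 60 = (45 + O) - 60 = -15 + O)
1/(N(41, 200) - 37281) = 1/((-15 + 41) - 37281) = 1/(26 - 37281) = 1/(-37255) = -1/37255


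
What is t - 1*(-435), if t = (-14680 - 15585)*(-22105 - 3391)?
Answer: 771636875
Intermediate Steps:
t = 771636440 (t = -30265*(-25496) = 771636440)
t - 1*(-435) = 771636440 - 1*(-435) = 771636440 + 435 = 771636875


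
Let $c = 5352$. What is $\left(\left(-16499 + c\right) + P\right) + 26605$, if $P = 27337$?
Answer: $42795$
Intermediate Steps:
$\left(\left(-16499 + c\right) + P\right) + 26605 = \left(\left(-16499 + 5352\right) + 27337\right) + 26605 = \left(-11147 + 27337\right) + 26605 = 16190 + 26605 = 42795$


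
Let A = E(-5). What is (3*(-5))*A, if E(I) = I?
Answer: 75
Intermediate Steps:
A = -5
(3*(-5))*A = (3*(-5))*(-5) = -15*(-5) = 75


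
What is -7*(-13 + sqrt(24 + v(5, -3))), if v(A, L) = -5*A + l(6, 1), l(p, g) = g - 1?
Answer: 91 - 7*I ≈ 91.0 - 7.0*I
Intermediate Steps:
l(p, g) = -1 + g
v(A, L) = -5*A (v(A, L) = -5*A + (-1 + 1) = -5*A + 0 = -5*A)
-7*(-13 + sqrt(24 + v(5, -3))) = -7*(-13 + sqrt(24 - 5*5)) = -7*(-13 + sqrt(24 - 25)) = -7*(-13 + sqrt(-1)) = -7*(-13 + I) = 91 - 7*I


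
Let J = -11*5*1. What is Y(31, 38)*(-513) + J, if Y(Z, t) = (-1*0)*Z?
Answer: -55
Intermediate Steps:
Y(Z, t) = 0 (Y(Z, t) = 0*Z = 0)
J = -55 (J = -55*1 = -55)
Y(31, 38)*(-513) + J = 0*(-513) - 55 = 0 - 55 = -55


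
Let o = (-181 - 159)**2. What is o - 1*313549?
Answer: -197949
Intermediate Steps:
o = 115600 (o = (-340)**2 = 115600)
o - 1*313549 = 115600 - 1*313549 = 115600 - 313549 = -197949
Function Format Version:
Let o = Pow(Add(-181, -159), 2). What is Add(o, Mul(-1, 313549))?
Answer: -197949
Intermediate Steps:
o = 115600 (o = Pow(-340, 2) = 115600)
Add(o, Mul(-1, 313549)) = Add(115600, Mul(-1, 313549)) = Add(115600, -313549) = -197949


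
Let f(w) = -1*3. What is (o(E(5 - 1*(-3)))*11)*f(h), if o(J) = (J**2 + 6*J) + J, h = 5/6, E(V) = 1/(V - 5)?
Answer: -242/3 ≈ -80.667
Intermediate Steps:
E(V) = 1/(-5 + V)
h = 5/6 (h = 5*(1/6) = 5/6 ≈ 0.83333)
f(w) = -3
o(J) = J**2 + 7*J
(o(E(5 - 1*(-3)))*11)*f(h) = (((7 + 1/(-5 + (5 - 1*(-3))))/(-5 + (5 - 1*(-3))))*11)*(-3) = (((7 + 1/(-5 + (5 + 3)))/(-5 + (5 + 3)))*11)*(-3) = (((7 + 1/(-5 + 8))/(-5 + 8))*11)*(-3) = (((7 + 1/3)/3)*11)*(-3) = (((1/3)*(22/3))*11)*(-3) = ((22/9)*11)*(-3) = (242/9)*(-3) = -242/3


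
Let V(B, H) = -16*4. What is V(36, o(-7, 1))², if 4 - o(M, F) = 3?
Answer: 4096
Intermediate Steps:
o(M, F) = 1 (o(M, F) = 4 - 1*3 = 4 - 3 = 1)
V(B, H) = -64
V(36, o(-7, 1))² = (-64)² = 4096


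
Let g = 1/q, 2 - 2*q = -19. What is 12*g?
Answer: 8/7 ≈ 1.1429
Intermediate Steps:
q = 21/2 (q = 1 - ½*(-19) = 1 + 19/2 = 21/2 ≈ 10.500)
g = 2/21 (g = 1/(21/2) = 2/21 ≈ 0.095238)
12*g = 12*(2/21) = 8/7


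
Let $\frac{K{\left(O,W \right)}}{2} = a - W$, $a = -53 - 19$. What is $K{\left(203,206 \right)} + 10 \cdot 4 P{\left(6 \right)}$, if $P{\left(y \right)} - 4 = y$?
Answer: $-156$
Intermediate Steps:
$P{\left(y \right)} = 4 + y$
$a = -72$
$K{\left(O,W \right)} = -144 - 2 W$ ($K{\left(O,W \right)} = 2 \left(-72 - W\right) = -144 - 2 W$)
$K{\left(203,206 \right)} + 10 \cdot 4 P{\left(6 \right)} = \left(-144 - 412\right) + 10 \cdot 4 \left(4 + 6\right) = \left(-144 - 412\right) + 40 \cdot 10 = -556 + 400 = -156$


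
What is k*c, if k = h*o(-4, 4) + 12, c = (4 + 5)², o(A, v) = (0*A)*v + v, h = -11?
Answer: -2592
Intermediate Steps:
o(A, v) = v (o(A, v) = 0*v + v = 0 + v = v)
c = 81 (c = 9² = 81)
k = -32 (k = -11*4 + 12 = -44 + 12 = -32)
k*c = -32*81 = -2592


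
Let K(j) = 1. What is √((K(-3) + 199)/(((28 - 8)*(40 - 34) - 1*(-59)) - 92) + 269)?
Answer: √2053461/87 ≈ 16.471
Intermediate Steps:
√((K(-3) + 199)/(((28 - 8)*(40 - 34) - 1*(-59)) - 92) + 269) = √((1 + 199)/(((28 - 8)*(40 - 34) - 1*(-59)) - 92) + 269) = √(200/((20*6 + 59) - 92) + 269) = √(200/((120 + 59) - 92) + 269) = √(200/(179 - 92) + 269) = √(200/87 + 269) = √(23603/87) = √2053461/87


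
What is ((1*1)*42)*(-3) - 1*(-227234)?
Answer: 227108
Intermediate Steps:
((1*1)*42)*(-3) - 1*(-227234) = (1*42)*(-3) + 227234 = 42*(-3) + 227234 = -126 + 227234 = 227108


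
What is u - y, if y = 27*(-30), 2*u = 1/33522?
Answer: 54305641/67044 ≈ 810.00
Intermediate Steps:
u = 1/67044 (u = (½)/33522 = (½)*(1/33522) = 1/67044 ≈ 1.4916e-5)
y = -810
u - y = 1/67044 - 1*(-810) = 1/67044 + 810 = 54305641/67044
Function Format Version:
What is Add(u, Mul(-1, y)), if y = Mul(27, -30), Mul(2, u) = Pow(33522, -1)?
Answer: Rational(54305641, 67044) ≈ 810.00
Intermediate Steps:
u = Rational(1, 67044) (u = Mul(Rational(1, 2), Pow(33522, -1)) = Mul(Rational(1, 2), Rational(1, 33522)) = Rational(1, 67044) ≈ 1.4916e-5)
y = -810
Add(u, Mul(-1, y)) = Add(Rational(1, 67044), Mul(-1, -810)) = Add(Rational(1, 67044), 810) = Rational(54305641, 67044)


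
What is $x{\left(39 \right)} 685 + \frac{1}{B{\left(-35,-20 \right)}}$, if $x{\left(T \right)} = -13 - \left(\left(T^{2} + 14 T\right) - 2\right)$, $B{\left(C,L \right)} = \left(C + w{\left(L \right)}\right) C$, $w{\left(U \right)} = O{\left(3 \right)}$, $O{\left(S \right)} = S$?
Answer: $- \frac{1594241599}{1120} \approx -1.4234 \cdot 10^{6}$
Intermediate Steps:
$w{\left(U \right)} = 3$
$B{\left(C,L \right)} = C \left(3 + C\right)$ ($B{\left(C,L \right)} = \left(C + 3\right) C = \left(3 + C\right) C = C \left(3 + C\right)$)
$x{\left(T \right)} = -11 - T^{2} - 14 T$ ($x{\left(T \right)} = -13 - \left(-2 + T^{2} + 14 T\right) = -11 - T^{2} - 14 T$)
$x{\left(39 \right)} 685 + \frac{1}{B{\left(-35,-20 \right)}} = \left(-11 - 39^{2} - 546\right) 685 + \frac{1}{\left(-35\right) \left(3 - 35\right)} = \left(-11 - 1521 - 546\right) 685 + \frac{1}{\left(-35\right) \left(-32\right)} = \left(-11 - 1521 - 546\right) 685 + \frac{1}{1120} = \left(-2078\right) 685 + \frac{1}{1120} = -1423430 + \frac{1}{1120} = - \frac{1594241599}{1120}$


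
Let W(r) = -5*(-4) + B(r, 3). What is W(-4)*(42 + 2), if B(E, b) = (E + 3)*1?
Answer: 836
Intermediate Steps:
B(E, b) = 3 + E (B(E, b) = (3 + E)*1 = 3 + E)
W(r) = 23 + r (W(r) = -5*(-4) + (3 + r) = 20 + (3 + r) = 23 + r)
W(-4)*(42 + 2) = (23 - 4)*(42 + 2) = 19*44 = 836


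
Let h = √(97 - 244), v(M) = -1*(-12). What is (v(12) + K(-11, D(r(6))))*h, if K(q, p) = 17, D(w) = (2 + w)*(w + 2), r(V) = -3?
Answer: 203*I*√3 ≈ 351.61*I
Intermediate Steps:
D(w) = (2 + w)² (D(w) = (2 + w)*(2 + w) = (2 + w)²)
v(M) = 12
h = 7*I*√3 (h = √(-147) = 7*I*√3 ≈ 12.124*I)
(v(12) + K(-11, D(r(6))))*h = (12 + 17)*(7*I*√3) = 29*(7*I*√3) = 203*I*√3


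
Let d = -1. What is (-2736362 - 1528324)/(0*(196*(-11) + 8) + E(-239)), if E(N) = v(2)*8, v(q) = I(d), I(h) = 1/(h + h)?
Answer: 2132343/2 ≈ 1.0662e+6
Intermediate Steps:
I(h) = 1/(2*h)
v(q) = -1/2 (v(q) = (1/2)/(-1) = (1/2)*(-1) = -1/2)
E(N) = -4 (E(N) = -1/2*8 = -4)
(-2736362 - 1528324)/(0*(196*(-11) + 8) + E(-239)) = (-2736362 - 1528324)/(0*(196*(-11) + 8) - 4) = -4264686/(0*(-2156 + 8) - 4) = -4264686/(0*(-2148) - 4) = -4264686/(0 - 4) = -4264686/(-4) = -4264686*(-1/4) = 2132343/2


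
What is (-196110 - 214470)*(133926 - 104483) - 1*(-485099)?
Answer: -12088221841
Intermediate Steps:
(-196110 - 214470)*(133926 - 104483) - 1*(-485099) = -410580*29443 + 485099 = -12088706940 + 485099 = -12088221841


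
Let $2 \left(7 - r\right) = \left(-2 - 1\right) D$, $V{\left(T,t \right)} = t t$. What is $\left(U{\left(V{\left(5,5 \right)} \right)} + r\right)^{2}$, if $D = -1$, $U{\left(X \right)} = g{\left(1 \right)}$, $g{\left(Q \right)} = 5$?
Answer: $\frac{441}{4} \approx 110.25$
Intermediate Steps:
$V{\left(T,t \right)} = t^{2}$
$U{\left(X \right)} = 5$
$r = \frac{11}{2}$ ($r = 7 - \frac{\left(-2 - 1\right) \left(-1\right)}{2} = 7 - \frac{\left(-3\right) \left(-1\right)}{2} = 7 - \frac{3}{2} = \frac{11}{2} \approx 5.5$)
$\left(U{\left(V{\left(5,5 \right)} \right)} + r\right)^{2} = \left(5 + \frac{11}{2}\right)^{2} = \left(\frac{21}{2}\right)^{2} = \frac{441}{4}$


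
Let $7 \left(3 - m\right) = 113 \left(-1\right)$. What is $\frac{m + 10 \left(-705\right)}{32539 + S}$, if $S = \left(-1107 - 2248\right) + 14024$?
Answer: $- \frac{6152}{37807} \approx -0.16272$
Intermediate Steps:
$m = \frac{134}{7}$ ($m = 3 - \frac{113 \left(-1\right)}{7} = 3 - - \frac{113}{7} = 3 + \frac{113}{7} = \frac{134}{7} \approx 19.143$)
$S = 10669$ ($S = -3355 + 14024 = 10669$)
$\frac{m + 10 \left(-705\right)}{32539 + S} = \frac{\frac{134}{7} + 10 \left(-705\right)}{32539 + 10669} = \frac{\frac{134}{7} - 7050}{43208} = \left(- \frac{49216}{7}\right) \frac{1}{43208} = - \frac{6152}{37807}$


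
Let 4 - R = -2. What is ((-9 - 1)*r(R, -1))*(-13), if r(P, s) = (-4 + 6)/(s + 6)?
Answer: 52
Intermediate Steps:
R = 6 (R = 4 - 1*(-2) = 4 + 2 = 6)
r(P, s) = 2/(6 + s)
((-9 - 1)*r(R, -1))*(-13) = ((-9 - 1)*(2/(6 - 1)))*(-13) = -20/5*(-13) = -10*⅖*(-13) = -4*(-13) = 52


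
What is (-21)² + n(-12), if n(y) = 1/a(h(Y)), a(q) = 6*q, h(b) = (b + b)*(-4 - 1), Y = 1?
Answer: 26459/60 ≈ 440.98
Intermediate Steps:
h(b) = -10*b (h(b) = (2*b)*(-5) = -10*b)
n(y) = -1/60 (n(y) = 1/(6*(-10*1)) = 1/(6*(-10)) = 1/(-60) = -1/60)
(-21)² + n(-12) = (-21)² - 1/60 = 441 - 1/60 = 26459/60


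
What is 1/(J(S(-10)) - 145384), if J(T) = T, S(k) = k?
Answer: -1/145394 ≈ -6.8779e-6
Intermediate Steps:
1/(J(S(-10)) - 145384) = 1/(-10 - 145384) = 1/(-145394) = -1/145394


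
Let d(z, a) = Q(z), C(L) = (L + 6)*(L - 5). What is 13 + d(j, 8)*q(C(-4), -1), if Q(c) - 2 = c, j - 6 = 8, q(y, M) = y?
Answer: -275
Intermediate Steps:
C(L) = (-5 + L)*(6 + L) (C(L) = (6 + L)*(-5 + L) = (-5 + L)*(6 + L))
j = 14 (j = 6 + 8 = 14)
Q(c) = 2 + c
d(z, a) = 2 + z
13 + d(j, 8)*q(C(-4), -1) = 13 + (2 + 14)*(-30 - 4 + (-4)²) = 13 + 16*(-30 - 4 + 16) = 13 + 16*(-18) = 13 - 288 = -275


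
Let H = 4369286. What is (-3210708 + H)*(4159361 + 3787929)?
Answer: 9207555353620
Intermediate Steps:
(-3210708 + H)*(4159361 + 3787929) = (-3210708 + 4369286)*(4159361 + 3787929) = 1158578*7947290 = 9207555353620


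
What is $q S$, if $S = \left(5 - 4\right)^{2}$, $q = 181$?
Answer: $181$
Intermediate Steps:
$S = 1$ ($S = 1^{2} = 1$)
$q S = 181 \cdot 1 = 181$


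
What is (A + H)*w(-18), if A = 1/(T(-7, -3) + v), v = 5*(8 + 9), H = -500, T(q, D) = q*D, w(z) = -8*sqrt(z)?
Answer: 635988*I*sqrt(2)/53 ≈ 16970.0*I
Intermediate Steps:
T(q, D) = D*q
v = 85 (v = 5*17 = 85)
A = 1/106 (A = 1/(-3*(-7) + 85) = 1/(21 + 85) = 1/106 ≈ 0.0094340)
(A + H)*w(-18) = (1/106 - 500)*(-24*I*sqrt(2)) = -(-211996)*3*I*sqrt(2)/53 = -(-635988)*I*sqrt(2)/53 = 635988*I*sqrt(2)/53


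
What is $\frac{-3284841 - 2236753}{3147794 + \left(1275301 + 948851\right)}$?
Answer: $- \frac{2760797}{2685973} \approx -1.0279$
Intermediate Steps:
$\frac{-3284841 - 2236753}{3147794 + \left(1275301 + 948851\right)} = - \frac{5521594}{3147794 + 2224152} = - \frac{5521594}{5371946} = \left(-5521594\right) \frac{1}{5371946} = - \frac{2760797}{2685973}$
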